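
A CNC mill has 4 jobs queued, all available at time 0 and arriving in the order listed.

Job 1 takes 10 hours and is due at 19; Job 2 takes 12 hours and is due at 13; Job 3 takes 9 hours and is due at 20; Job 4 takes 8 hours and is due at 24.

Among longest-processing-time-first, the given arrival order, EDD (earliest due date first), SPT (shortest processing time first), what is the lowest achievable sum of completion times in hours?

91

LPT (decreasing processing time): Job 2 Job 1 Job 3 Job 4.
Job 2: 0→12
Job 1: 12→22
Job 3: 22→31
Job 4: 31→39
Sum = 12+22+31+39 = 104.
FIFO (arrival order): Job 1 Job 2 Job 3 Job 4.
Job 1: 0→10
Job 2: 10→22
Job 3: 22→31
Job 4: 31→39
Sum = 10+22+31+39 = 102.
EDD (increasing due date): Job 2 Job 1 Job 3 Job 4.
Job 2: 0→12
Job 1: 12→22
Job 3: 22→31
Job 4: 31→39
Sum = 12+22+31+39 = 104.
SPT (increasing processing time): Job 4 Job 3 Job 1 Job 2.
Job 4: 0→8
Job 3: 8→17
Job 1: 17→27
Job 2: 27→39
Sum = 8+17+27+39 = 91.
LPT 104, FIFO 102, EDD 104, SPT 91 → minimum 91.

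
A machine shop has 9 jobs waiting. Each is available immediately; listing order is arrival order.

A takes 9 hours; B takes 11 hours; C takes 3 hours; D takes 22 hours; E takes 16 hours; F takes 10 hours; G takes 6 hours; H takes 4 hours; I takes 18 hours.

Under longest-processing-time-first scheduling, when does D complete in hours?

LPT (decreasing processing time): D I E B F A G H C.
D: 0→22

22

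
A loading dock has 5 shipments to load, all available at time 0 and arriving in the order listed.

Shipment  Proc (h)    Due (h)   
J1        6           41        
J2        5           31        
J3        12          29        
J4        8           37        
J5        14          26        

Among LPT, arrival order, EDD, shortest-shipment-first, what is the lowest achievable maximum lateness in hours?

LPT (decreasing processing time): J5 J3 J4 J1 J2.
J5: 0→14, due 26, lateness -12
J3: 14→26, due 29, lateness -3
J4: 26→34, due 37, lateness -3
J1: 34→40, due 41, lateness -1
J2: 40→45, due 31, lateness 14
Maximum = 14.
FIFO (arrival order): J1 J2 J3 J4 J5.
J1: 0→6, due 41, lateness -35
J2: 6→11, due 31, lateness -20
J3: 11→23, due 29, lateness -6
J4: 23→31, due 37, lateness -6
J5: 31→45, due 26, lateness 19
Maximum = 19.
EDD (increasing due date): J5 J3 J2 J4 J1.
J5: 0→14, due 26, lateness -12
J3: 14→26, due 29, lateness -3
J2: 26→31, due 31, lateness 0
J4: 31→39, due 37, lateness 2
J1: 39→45, due 41, lateness 4
Maximum = 4.
SPT (increasing processing time): J2 J1 J4 J3 J5.
J2: 0→5, due 31, lateness -26
J1: 5→11, due 41, lateness -30
J4: 11→19, due 37, lateness -18
J3: 19→31, due 29, lateness 2
J5: 31→45, due 26, lateness 19
Maximum = 19.
LPT 14, FIFO 19, EDD 4, SPT 19 → minimum 4.

4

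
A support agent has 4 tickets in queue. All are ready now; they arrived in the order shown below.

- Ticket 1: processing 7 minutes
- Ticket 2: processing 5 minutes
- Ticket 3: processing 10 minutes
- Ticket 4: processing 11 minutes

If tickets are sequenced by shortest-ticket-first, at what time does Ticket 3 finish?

22

SPT (increasing processing time): Ticket 2 Ticket 1 Ticket 3 Ticket 4.
Ticket 2: 0→5
Ticket 1: 5→12
Ticket 3: 12→22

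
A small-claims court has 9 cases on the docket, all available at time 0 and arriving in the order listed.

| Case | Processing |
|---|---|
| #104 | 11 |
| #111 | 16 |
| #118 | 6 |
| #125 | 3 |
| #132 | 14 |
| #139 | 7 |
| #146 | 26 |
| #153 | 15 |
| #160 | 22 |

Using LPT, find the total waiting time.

642

LPT (decreasing processing time): #146 #160 #111 #153 #132 #104 #139 #118 #125.
#146: waits 0, runs 0→26
#160: waits 26, runs 26→48
#111: waits 48, runs 48→64
#153: waits 64, runs 64→79
#132: waits 79, runs 79→93
#104: waits 93, runs 93→104
#139: waits 104, runs 104→111
#118: waits 111, runs 111→117
#125: waits 117, runs 117→120
Sum = 0+26+48+64+79+93+104+111+117 = 642.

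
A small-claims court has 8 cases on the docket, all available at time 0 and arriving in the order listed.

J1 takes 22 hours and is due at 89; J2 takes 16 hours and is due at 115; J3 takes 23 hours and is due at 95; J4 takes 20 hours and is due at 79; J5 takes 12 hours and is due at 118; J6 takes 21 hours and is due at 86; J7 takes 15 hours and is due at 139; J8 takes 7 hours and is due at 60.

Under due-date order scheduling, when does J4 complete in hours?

27

EDD (increasing due date): J8 J4 J6 J1 J3 J2 J5 J7.
J8: 0→7
J4: 7→27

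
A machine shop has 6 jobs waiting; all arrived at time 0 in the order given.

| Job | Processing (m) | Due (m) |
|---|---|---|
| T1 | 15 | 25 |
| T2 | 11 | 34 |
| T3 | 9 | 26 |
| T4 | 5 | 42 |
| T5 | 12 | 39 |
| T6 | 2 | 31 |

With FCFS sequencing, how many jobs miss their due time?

FIFO (arrival order): T1 T2 T3 T4 T5 T6.
T1: 0→15, due 25, tardiness 0
T2: 15→26, due 34, tardiness 0
T3: 26→35, due 26, tardiness 9
T4: 35→40, due 42, tardiness 0
T5: 40→52, due 39, tardiness 13
T6: 52→54, due 31, tardiness 23
Late jobs: 3.

3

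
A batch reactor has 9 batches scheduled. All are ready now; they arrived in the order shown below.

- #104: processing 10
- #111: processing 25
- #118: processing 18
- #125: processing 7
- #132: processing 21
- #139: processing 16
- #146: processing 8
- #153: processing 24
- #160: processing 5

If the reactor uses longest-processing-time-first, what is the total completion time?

835

LPT (decreasing processing time): #111 #153 #132 #118 #139 #104 #146 #125 #160.
#111: 0→25
#153: 25→49
#132: 49→70
#118: 70→88
#139: 88→104
#104: 104→114
#146: 114→122
#125: 122→129
#160: 129→134
Sum = 25+49+70+88+104+114+122+129+134 = 835.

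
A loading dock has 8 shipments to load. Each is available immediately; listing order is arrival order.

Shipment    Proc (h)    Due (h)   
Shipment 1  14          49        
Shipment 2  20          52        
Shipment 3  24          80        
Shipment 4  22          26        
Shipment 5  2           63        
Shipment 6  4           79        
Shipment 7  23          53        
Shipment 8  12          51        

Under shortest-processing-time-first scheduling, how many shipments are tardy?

3

SPT (increasing processing time): Shipment 5 Shipment 6 Shipment 8 Shipment 1 Shipment 2 Shipment 4 Shipment 7 Shipment 3.
Shipment 5: 0→2, due 63, tardiness 0
Shipment 6: 2→6, due 79, tardiness 0
Shipment 8: 6→18, due 51, tardiness 0
Shipment 1: 18→32, due 49, tardiness 0
Shipment 2: 32→52, due 52, tardiness 0
Shipment 4: 52→74, due 26, tardiness 48
Shipment 7: 74→97, due 53, tardiness 44
Shipment 3: 97→121, due 80, tardiness 41
Late shipments: 3.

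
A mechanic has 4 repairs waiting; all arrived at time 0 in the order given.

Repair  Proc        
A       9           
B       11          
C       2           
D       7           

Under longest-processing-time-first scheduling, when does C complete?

29

LPT (decreasing processing time): B A D C.
B: 0→11
A: 11→20
D: 20→27
C: 27→29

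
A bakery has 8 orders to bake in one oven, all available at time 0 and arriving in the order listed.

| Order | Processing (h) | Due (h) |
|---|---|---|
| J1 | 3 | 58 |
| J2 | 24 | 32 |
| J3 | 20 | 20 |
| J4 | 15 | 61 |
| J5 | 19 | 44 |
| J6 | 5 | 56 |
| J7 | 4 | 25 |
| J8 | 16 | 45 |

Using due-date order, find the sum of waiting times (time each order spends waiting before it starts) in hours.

421

EDD (increasing due date): J3 J7 J2 J5 J8 J6 J1 J4.
J3: waits 0, runs 0→20
J7: waits 20, runs 20→24
J2: waits 24, runs 24→48
J5: waits 48, runs 48→67
J8: waits 67, runs 67→83
J6: waits 83, runs 83→88
J1: waits 88, runs 88→91
J4: waits 91, runs 91→106
Sum = 0+20+24+48+67+83+88+91 = 421.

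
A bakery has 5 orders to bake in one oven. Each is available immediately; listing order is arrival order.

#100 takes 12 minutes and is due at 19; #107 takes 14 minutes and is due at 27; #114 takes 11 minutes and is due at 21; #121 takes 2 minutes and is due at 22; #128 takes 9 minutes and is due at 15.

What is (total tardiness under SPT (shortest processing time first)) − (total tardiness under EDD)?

-9

SPT (increasing processing time): #121 #128 #114 #100 #107.
#121: 0→2, due 22, tardiness 0
#128: 2→11, due 15, tardiness 0
#114: 11→22, due 21, tardiness 1
#100: 22→34, due 19, tardiness 15
#107: 34→48, due 27, tardiness 21
Sum = 0+0+1+15+21 = 37.
EDD (increasing due date): #128 #100 #114 #121 #107.
#128: 0→9, due 15, tardiness 0
#100: 9→21, due 19, tardiness 2
#114: 21→32, due 21, tardiness 11
#121: 32→34, due 22, tardiness 12
#107: 34→48, due 27, tardiness 21
Sum = 0+2+11+12+21 = 46.
Difference = 37 − 46 = -9.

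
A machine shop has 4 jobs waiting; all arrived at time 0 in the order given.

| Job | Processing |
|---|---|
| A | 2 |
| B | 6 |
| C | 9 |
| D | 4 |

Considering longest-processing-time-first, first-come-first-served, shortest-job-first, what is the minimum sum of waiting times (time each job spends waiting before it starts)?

20

LPT (decreasing processing time): C B D A.
C: waits 0, runs 0→9
B: waits 9, runs 9→15
D: waits 15, runs 15→19
A: waits 19, runs 19→21
Sum = 0+9+15+19 = 43.
FIFO (arrival order): A B C D.
A: waits 0, runs 0→2
B: waits 2, runs 2→8
C: waits 8, runs 8→17
D: waits 17, runs 17→21
Sum = 0+2+8+17 = 27.
SPT (increasing processing time): A D B C.
A: waits 0, runs 0→2
D: waits 2, runs 2→6
B: waits 6, runs 6→12
C: waits 12, runs 12→21
Sum = 0+2+6+12 = 20.
LPT 43, FIFO 27, SPT 20 → minimum 20.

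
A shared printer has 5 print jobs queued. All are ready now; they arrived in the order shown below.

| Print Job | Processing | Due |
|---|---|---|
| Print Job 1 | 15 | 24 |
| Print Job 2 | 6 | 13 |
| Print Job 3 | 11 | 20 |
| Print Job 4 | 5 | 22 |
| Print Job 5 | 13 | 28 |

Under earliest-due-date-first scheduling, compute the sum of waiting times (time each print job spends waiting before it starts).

EDD (increasing due date): Print Job 2 Print Job 3 Print Job 4 Print Job 1 Print Job 5.
Print Job 2: waits 0, runs 0→6
Print Job 3: waits 6, runs 6→17
Print Job 4: waits 17, runs 17→22
Print Job 1: waits 22, runs 22→37
Print Job 5: waits 37, runs 37→50
Sum = 0+6+17+22+37 = 82.

82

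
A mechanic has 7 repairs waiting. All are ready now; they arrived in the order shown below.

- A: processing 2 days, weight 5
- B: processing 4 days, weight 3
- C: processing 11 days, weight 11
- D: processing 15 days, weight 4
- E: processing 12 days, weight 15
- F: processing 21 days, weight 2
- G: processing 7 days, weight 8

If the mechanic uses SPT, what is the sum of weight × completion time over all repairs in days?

SPT (increasing processing time): A B G C E D F.
A: finishes 2, weight 5, w·C = 10
B: finishes 6, weight 3, w·C = 18
G: finishes 13, weight 8, w·C = 104
C: finishes 24, weight 11, w·C = 264
E: finishes 36, weight 15, w·C = 540
D: finishes 51, weight 4, w·C = 204
F: finishes 72, weight 2, w·C = 144
Sum = 10+18+104+264+540+204+144 = 1284.

1284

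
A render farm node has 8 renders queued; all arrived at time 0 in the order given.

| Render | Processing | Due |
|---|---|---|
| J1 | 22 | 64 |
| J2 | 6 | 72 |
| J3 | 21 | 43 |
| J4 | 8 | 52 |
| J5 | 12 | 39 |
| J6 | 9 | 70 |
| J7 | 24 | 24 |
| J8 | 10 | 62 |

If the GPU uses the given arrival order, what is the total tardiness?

FIFO (arrival order): J1 J2 J3 J4 J5 J6 J7 J8.
J1: 0→22, due 64, tardiness 0
J2: 22→28, due 72, tardiness 0
J3: 28→49, due 43, tardiness 6
J4: 49→57, due 52, tardiness 5
J5: 57→69, due 39, tardiness 30
J6: 69→78, due 70, tardiness 8
J7: 78→102, due 24, tardiness 78
J8: 102→112, due 62, tardiness 50
Sum = 0+0+6+5+30+8+78+50 = 177.

177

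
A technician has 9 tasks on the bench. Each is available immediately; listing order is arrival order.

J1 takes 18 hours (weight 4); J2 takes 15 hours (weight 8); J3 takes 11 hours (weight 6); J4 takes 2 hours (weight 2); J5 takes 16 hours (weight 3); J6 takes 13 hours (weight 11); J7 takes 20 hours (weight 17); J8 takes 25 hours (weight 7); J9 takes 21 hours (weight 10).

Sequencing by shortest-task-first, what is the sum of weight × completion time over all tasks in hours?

SPT (increasing processing time): J4 J3 J6 J2 J5 J1 J7 J9 J8.
J4: finishes 2, weight 2, w·C = 4
J3: finishes 13, weight 6, w·C = 78
J6: finishes 26, weight 11, w·C = 286
J2: finishes 41, weight 8, w·C = 328
J5: finishes 57, weight 3, w·C = 171
J1: finishes 75, weight 4, w·C = 300
J7: finishes 95, weight 17, w·C = 1615
J9: finishes 116, weight 10, w·C = 1160
J8: finishes 141, weight 7, w·C = 987
Sum = 4+78+286+328+171+300+1615+1160+987 = 4929.

4929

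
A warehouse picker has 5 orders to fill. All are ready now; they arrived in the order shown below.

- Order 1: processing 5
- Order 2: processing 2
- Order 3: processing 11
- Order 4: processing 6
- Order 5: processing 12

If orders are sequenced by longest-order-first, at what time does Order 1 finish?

34

LPT (decreasing processing time): Order 5 Order 3 Order 4 Order 1 Order 2.
Order 5: 0→12
Order 3: 12→23
Order 4: 23→29
Order 1: 29→34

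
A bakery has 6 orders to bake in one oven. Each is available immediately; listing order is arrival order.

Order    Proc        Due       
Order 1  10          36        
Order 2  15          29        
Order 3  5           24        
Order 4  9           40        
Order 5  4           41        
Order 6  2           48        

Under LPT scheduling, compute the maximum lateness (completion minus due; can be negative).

LPT (decreasing processing time): Order 2 Order 1 Order 4 Order 3 Order 5 Order 6.
Order 2: 0→15, due 29, lateness -14
Order 1: 15→25, due 36, lateness -11
Order 4: 25→34, due 40, lateness -6
Order 3: 34→39, due 24, lateness 15
Order 5: 39→43, due 41, lateness 2
Order 6: 43→45, due 48, lateness -3
Maximum = 15.

15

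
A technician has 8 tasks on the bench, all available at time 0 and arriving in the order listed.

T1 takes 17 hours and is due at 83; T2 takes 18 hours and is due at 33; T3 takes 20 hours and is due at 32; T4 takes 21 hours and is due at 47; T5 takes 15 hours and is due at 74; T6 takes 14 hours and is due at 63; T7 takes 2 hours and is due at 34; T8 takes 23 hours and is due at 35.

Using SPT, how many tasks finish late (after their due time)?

SPT (increasing processing time): T7 T6 T5 T1 T2 T3 T4 T8.
T7: 0→2, due 34, tardiness 0
T6: 2→16, due 63, tardiness 0
T5: 16→31, due 74, tardiness 0
T1: 31→48, due 83, tardiness 0
T2: 48→66, due 33, tardiness 33
T3: 66→86, due 32, tardiness 54
T4: 86→107, due 47, tardiness 60
T8: 107→130, due 35, tardiness 95
Late tasks: 4.

4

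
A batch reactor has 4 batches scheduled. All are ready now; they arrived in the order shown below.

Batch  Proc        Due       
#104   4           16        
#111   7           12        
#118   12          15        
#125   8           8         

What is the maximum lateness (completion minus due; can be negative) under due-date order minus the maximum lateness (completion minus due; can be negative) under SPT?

EDD (increasing due date): #125 #111 #118 #104.
#125: 0→8, due 8, lateness 0
#111: 8→15, due 12, lateness 3
#118: 15→27, due 15, lateness 12
#104: 27→31, due 16, lateness 15
Maximum = 15.
SPT (increasing processing time): #104 #111 #125 #118.
#104: 0→4, due 16, lateness -12
#111: 4→11, due 12, lateness -1
#125: 11→19, due 8, lateness 11
#118: 19→31, due 15, lateness 16
Maximum = 16.
Difference = 15 − 16 = -1.

-1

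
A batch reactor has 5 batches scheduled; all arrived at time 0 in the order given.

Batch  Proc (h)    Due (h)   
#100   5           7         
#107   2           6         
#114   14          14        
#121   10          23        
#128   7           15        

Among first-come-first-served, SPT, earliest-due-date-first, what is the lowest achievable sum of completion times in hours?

FIFO (arrival order): #100 #107 #114 #121 #128.
#100: 0→5
#107: 5→7
#114: 7→21
#121: 21→31
#128: 31→38
Sum = 5+7+21+31+38 = 102.
SPT (increasing processing time): #107 #100 #128 #121 #114.
#107: 0→2
#100: 2→7
#128: 7→14
#121: 14→24
#114: 24→38
Sum = 2+7+14+24+38 = 85.
EDD (increasing due date): #107 #100 #114 #128 #121.
#107: 0→2
#100: 2→7
#114: 7→21
#128: 21→28
#121: 28→38
Sum = 2+7+21+28+38 = 96.
FIFO 102, SPT 85, EDD 96 → minimum 85.

85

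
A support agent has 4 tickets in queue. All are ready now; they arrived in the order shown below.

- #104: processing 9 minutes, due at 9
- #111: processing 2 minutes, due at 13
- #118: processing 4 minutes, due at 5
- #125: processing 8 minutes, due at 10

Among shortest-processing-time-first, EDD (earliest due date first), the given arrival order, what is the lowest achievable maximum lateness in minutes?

SPT (increasing processing time): #111 #118 #125 #104.
#111: 0→2, due 13, lateness -11
#118: 2→6, due 5, lateness 1
#125: 6→14, due 10, lateness 4
#104: 14→23, due 9, lateness 14
Maximum = 14.
EDD (increasing due date): #118 #104 #125 #111.
#118: 0→4, due 5, lateness -1
#104: 4→13, due 9, lateness 4
#125: 13→21, due 10, lateness 11
#111: 21→23, due 13, lateness 10
Maximum = 11.
FIFO (arrival order): #104 #111 #118 #125.
#104: 0→9, due 9, lateness 0
#111: 9→11, due 13, lateness -2
#118: 11→15, due 5, lateness 10
#125: 15→23, due 10, lateness 13
Maximum = 13.
SPT 14, EDD 11, FIFO 13 → minimum 11.

11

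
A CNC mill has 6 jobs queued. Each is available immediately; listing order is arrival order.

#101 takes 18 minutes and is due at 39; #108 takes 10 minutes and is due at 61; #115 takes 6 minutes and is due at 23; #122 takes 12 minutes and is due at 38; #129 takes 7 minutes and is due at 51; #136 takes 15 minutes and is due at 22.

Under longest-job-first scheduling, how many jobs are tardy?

4

LPT (decreasing processing time): #101 #136 #122 #108 #129 #115.
#101: 0→18, due 39, tardiness 0
#136: 18→33, due 22, tardiness 11
#122: 33→45, due 38, tardiness 7
#108: 45→55, due 61, tardiness 0
#129: 55→62, due 51, tardiness 11
#115: 62→68, due 23, tardiness 45
Late jobs: 4.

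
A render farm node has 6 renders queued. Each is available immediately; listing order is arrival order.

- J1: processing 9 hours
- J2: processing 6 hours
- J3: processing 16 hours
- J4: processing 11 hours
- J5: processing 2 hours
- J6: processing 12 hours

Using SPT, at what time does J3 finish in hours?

56

SPT (increasing processing time): J5 J2 J1 J4 J6 J3.
J5: 0→2
J2: 2→8
J1: 8→17
J4: 17→28
J6: 28→40
J3: 40→56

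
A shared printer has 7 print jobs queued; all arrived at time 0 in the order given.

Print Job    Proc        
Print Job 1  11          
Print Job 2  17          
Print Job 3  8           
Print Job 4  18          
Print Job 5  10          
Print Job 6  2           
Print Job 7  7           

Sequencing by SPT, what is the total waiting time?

148

SPT (increasing processing time): Print Job 6 Print Job 7 Print Job 3 Print Job 5 Print Job 1 Print Job 2 Print Job 4.
Print Job 6: waits 0, runs 0→2
Print Job 7: waits 2, runs 2→9
Print Job 3: waits 9, runs 9→17
Print Job 5: waits 17, runs 17→27
Print Job 1: waits 27, runs 27→38
Print Job 2: waits 38, runs 38→55
Print Job 4: waits 55, runs 55→73
Sum = 0+2+9+17+27+38+55 = 148.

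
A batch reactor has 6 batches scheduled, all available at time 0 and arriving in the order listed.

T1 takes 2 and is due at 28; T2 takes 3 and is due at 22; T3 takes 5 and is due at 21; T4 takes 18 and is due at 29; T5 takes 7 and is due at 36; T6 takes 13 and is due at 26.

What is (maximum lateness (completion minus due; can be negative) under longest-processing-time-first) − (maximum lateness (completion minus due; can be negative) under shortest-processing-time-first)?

LPT (decreasing processing time): T4 T6 T5 T3 T2 T1.
T4: 0→18, due 29, lateness -11
T6: 18→31, due 26, lateness 5
T5: 31→38, due 36, lateness 2
T3: 38→43, due 21, lateness 22
T2: 43→46, due 22, lateness 24
T1: 46→48, due 28, lateness 20
Maximum = 24.
SPT (increasing processing time): T1 T2 T3 T5 T6 T4.
T1: 0→2, due 28, lateness -26
T2: 2→5, due 22, lateness -17
T3: 5→10, due 21, lateness -11
T5: 10→17, due 36, lateness -19
T6: 17→30, due 26, lateness 4
T4: 30→48, due 29, lateness 19
Maximum = 19.
Difference = 24 − 19 = 5.

5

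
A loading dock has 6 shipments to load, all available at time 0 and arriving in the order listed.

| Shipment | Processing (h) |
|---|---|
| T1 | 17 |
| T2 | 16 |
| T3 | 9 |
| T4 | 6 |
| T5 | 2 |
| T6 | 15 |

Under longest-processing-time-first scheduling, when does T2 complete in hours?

LPT (decreasing processing time): T1 T2 T6 T3 T4 T5.
T1: 0→17
T2: 17→33

33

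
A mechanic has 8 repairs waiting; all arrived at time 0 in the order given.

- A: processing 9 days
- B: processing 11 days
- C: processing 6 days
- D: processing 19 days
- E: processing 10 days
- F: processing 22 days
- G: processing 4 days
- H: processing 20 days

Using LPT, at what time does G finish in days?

101

LPT (decreasing processing time): F H D B E A C G.
F: 0→22
H: 22→42
D: 42→61
B: 61→72
E: 72→82
A: 82→91
C: 91→97
G: 97→101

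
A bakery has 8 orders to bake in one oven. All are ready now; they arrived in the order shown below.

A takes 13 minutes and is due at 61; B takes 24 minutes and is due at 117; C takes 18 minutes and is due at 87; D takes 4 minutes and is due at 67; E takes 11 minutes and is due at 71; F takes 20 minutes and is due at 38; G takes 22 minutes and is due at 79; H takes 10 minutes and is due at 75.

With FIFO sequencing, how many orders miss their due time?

3

FIFO (arrival order): A B C D E F G H.
A: 0→13, due 61, tardiness 0
B: 13→37, due 117, tardiness 0
C: 37→55, due 87, tardiness 0
D: 55→59, due 67, tardiness 0
E: 59→70, due 71, tardiness 0
F: 70→90, due 38, tardiness 52
G: 90→112, due 79, tardiness 33
H: 112→122, due 75, tardiness 47
Late orders: 3.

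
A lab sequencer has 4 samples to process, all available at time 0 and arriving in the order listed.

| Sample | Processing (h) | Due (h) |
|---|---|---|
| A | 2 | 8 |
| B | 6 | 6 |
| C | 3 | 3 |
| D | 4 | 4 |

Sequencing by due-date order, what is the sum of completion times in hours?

38

EDD (increasing due date): C D B A.
C: 0→3
D: 3→7
B: 7→13
A: 13→15
Sum = 3+7+13+15 = 38.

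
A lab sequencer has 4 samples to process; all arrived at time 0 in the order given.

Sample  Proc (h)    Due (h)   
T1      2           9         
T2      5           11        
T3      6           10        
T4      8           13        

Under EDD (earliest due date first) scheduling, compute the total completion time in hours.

44

EDD (increasing due date): T1 T3 T2 T4.
T1: 0→2
T3: 2→8
T2: 8→13
T4: 13→21
Sum = 2+8+13+21 = 44.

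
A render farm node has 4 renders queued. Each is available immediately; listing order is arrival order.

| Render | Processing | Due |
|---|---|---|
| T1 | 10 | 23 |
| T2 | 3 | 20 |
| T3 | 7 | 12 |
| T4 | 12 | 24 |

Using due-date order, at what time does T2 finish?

10

EDD (increasing due date): T3 T2 T1 T4.
T3: 0→7
T2: 7→10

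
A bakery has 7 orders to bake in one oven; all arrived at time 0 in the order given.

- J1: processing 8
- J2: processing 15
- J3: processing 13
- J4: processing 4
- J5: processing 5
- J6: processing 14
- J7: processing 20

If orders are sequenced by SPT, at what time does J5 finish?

9

SPT (increasing processing time): J4 J5 J1 J3 J6 J2 J7.
J4: 0→4
J5: 4→9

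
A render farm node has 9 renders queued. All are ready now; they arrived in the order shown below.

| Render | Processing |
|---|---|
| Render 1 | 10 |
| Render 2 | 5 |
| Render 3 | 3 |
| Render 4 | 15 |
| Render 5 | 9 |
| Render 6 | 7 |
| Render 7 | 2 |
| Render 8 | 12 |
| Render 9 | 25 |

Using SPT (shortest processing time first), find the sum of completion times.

295

SPT (increasing processing time): Render 7 Render 3 Render 2 Render 6 Render 5 Render 1 Render 8 Render 4 Render 9.
Render 7: 0→2
Render 3: 2→5
Render 2: 5→10
Render 6: 10→17
Render 5: 17→26
Render 1: 26→36
Render 8: 36→48
Render 4: 48→63
Render 9: 63→88
Sum = 2+5+10+17+26+36+48+63+88 = 295.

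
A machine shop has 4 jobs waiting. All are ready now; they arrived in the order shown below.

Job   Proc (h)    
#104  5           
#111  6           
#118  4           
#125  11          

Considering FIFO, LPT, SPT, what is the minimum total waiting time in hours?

FIFO (arrival order): #104 #111 #118 #125.
#104: waits 0, runs 0→5
#111: waits 5, runs 5→11
#118: waits 11, runs 11→15
#125: waits 15, runs 15→26
Sum = 0+5+11+15 = 31.
LPT (decreasing processing time): #125 #111 #104 #118.
#125: waits 0, runs 0→11
#111: waits 11, runs 11→17
#104: waits 17, runs 17→22
#118: waits 22, runs 22→26
Sum = 0+11+17+22 = 50.
SPT (increasing processing time): #118 #104 #111 #125.
#118: waits 0, runs 0→4
#104: waits 4, runs 4→9
#111: waits 9, runs 9→15
#125: waits 15, runs 15→26
Sum = 0+4+9+15 = 28.
FIFO 31, LPT 50, SPT 28 → minimum 28.

28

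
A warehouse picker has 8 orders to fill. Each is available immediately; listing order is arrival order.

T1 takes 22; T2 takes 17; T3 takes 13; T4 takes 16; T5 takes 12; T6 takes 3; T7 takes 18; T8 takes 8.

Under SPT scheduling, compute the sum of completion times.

390

SPT (increasing processing time): T6 T8 T5 T3 T4 T2 T7 T1.
T6: 0→3
T8: 3→11
T5: 11→23
T3: 23→36
T4: 36→52
T2: 52→69
T7: 69→87
T1: 87→109
Sum = 3+11+23+36+52+69+87+109 = 390.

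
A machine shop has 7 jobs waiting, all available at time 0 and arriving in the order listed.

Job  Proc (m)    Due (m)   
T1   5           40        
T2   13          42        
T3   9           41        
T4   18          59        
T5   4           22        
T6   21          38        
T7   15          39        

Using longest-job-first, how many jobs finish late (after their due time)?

LPT (decreasing processing time): T6 T4 T7 T2 T3 T1 T5.
T6: 0→21, due 38, tardiness 0
T4: 21→39, due 59, tardiness 0
T7: 39→54, due 39, tardiness 15
T2: 54→67, due 42, tardiness 25
T3: 67→76, due 41, tardiness 35
T1: 76→81, due 40, tardiness 41
T5: 81→85, due 22, tardiness 63
Late jobs: 5.

5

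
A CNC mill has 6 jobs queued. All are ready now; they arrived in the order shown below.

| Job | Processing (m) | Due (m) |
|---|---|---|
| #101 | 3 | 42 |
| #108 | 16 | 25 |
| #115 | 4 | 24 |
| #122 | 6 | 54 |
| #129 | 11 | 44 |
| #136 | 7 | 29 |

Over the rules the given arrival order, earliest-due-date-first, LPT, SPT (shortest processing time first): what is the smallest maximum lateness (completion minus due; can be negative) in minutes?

FIFO (arrival order): #101 #108 #115 #122 #129 #136.
#101: 0→3, due 42, lateness -39
#108: 3→19, due 25, lateness -6
#115: 19→23, due 24, lateness -1
#122: 23→29, due 54, lateness -25
#129: 29→40, due 44, lateness -4
#136: 40→47, due 29, lateness 18
Maximum = 18.
EDD (increasing due date): #115 #108 #136 #101 #129 #122.
#115: 0→4, due 24, lateness -20
#108: 4→20, due 25, lateness -5
#136: 20→27, due 29, lateness -2
#101: 27→30, due 42, lateness -12
#129: 30→41, due 44, lateness -3
#122: 41→47, due 54, lateness -7
Maximum = -2.
LPT (decreasing processing time): #108 #129 #136 #122 #115 #101.
#108: 0→16, due 25, lateness -9
#129: 16→27, due 44, lateness -17
#136: 27→34, due 29, lateness 5
#122: 34→40, due 54, lateness -14
#115: 40→44, due 24, lateness 20
#101: 44→47, due 42, lateness 5
Maximum = 20.
SPT (increasing processing time): #101 #115 #122 #136 #129 #108.
#101: 0→3, due 42, lateness -39
#115: 3→7, due 24, lateness -17
#122: 7→13, due 54, lateness -41
#136: 13→20, due 29, lateness -9
#129: 20→31, due 44, lateness -13
#108: 31→47, due 25, lateness 22
Maximum = 22.
FIFO 18, EDD -2, LPT 20, SPT 22 → minimum -2.

-2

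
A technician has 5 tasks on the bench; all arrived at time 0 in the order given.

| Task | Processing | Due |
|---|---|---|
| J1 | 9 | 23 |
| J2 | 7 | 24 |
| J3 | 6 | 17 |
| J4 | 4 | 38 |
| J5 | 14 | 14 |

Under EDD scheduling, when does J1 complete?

EDD (increasing due date): J5 J3 J1 J2 J4.
J5: 0→14
J3: 14→20
J1: 20→29

29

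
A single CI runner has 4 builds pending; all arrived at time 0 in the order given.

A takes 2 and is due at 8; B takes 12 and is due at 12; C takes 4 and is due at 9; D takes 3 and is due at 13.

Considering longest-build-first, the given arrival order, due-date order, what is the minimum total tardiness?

14

LPT (decreasing processing time): B C D A.
B: 0→12, due 12, tardiness 0
C: 12→16, due 9, tardiness 7
D: 16→19, due 13, tardiness 6
A: 19→21, due 8, tardiness 13
Sum = 0+7+6+13 = 26.
FIFO (arrival order): A B C D.
A: 0→2, due 8, tardiness 0
B: 2→14, due 12, tardiness 2
C: 14→18, due 9, tardiness 9
D: 18→21, due 13, tardiness 8
Sum = 0+2+9+8 = 19.
EDD (increasing due date): A C B D.
A: 0→2, due 8, tardiness 0
C: 2→6, due 9, tardiness 0
B: 6→18, due 12, tardiness 6
D: 18→21, due 13, tardiness 8
Sum = 0+0+6+8 = 14.
LPT 26, FIFO 19, EDD 14 → minimum 14.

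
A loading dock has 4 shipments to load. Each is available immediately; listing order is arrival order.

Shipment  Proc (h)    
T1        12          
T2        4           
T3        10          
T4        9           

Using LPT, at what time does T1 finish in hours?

12

LPT (decreasing processing time): T1 T3 T4 T2.
T1: 0→12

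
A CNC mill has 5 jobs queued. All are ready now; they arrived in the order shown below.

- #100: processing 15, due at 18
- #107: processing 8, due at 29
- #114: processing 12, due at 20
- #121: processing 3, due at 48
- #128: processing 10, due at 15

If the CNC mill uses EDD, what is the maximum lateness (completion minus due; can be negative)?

EDD (increasing due date): #128 #100 #114 #107 #121.
#128: 0→10, due 15, lateness -5
#100: 10→25, due 18, lateness 7
#114: 25→37, due 20, lateness 17
#107: 37→45, due 29, lateness 16
#121: 45→48, due 48, lateness 0
Maximum = 17.

17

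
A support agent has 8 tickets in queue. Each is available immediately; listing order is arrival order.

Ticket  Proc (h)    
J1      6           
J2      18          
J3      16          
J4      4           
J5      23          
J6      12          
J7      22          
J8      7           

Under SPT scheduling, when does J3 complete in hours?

45

SPT (increasing processing time): J4 J1 J8 J6 J3 J2 J7 J5.
J4: 0→4
J1: 4→10
J8: 10→17
J6: 17→29
J3: 29→45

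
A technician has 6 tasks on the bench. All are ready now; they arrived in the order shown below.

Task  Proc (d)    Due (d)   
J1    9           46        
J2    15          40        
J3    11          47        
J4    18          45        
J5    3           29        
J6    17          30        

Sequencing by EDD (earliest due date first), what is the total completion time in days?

EDD (increasing due date): J5 J6 J2 J4 J1 J3.
J5: 0→3
J6: 3→20
J2: 20→35
J4: 35→53
J1: 53→62
J3: 62→73
Sum = 3+20+35+53+62+73 = 246.

246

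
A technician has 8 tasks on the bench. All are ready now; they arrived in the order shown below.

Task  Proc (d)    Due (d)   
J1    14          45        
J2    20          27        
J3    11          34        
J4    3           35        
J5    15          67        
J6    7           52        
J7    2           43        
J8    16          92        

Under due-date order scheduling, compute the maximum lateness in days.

EDD (increasing due date): J2 J3 J4 J7 J1 J6 J5 J8.
J2: 0→20, due 27, lateness -7
J3: 20→31, due 34, lateness -3
J4: 31→34, due 35, lateness -1
J7: 34→36, due 43, lateness -7
J1: 36→50, due 45, lateness 5
J6: 50→57, due 52, lateness 5
J5: 57→72, due 67, lateness 5
J8: 72→88, due 92, lateness -4
Maximum = 5.

5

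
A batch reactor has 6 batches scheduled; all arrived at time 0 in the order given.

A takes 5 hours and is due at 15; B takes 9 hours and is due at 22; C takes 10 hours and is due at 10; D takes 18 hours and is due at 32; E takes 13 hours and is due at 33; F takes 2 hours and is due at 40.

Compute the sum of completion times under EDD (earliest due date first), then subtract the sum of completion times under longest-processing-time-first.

-49

EDD (increasing due date): C A B D E F.
C: 0→10
A: 10→15
B: 15→24
D: 24→42
E: 42→55
F: 55→57
Sum = 10+15+24+42+55+57 = 203.
LPT (decreasing processing time): D E C B A F.
D: 0→18
E: 18→31
C: 31→41
B: 41→50
A: 50→55
F: 55→57
Sum = 18+31+41+50+55+57 = 252.
Difference = 203 − 252 = -49.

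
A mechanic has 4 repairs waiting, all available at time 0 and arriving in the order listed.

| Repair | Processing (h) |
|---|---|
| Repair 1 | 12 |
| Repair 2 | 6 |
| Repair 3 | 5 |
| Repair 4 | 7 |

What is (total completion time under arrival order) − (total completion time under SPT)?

19

FIFO (arrival order): Repair 1 Repair 2 Repair 3 Repair 4.
Repair 1: 0→12
Repair 2: 12→18
Repair 3: 18→23
Repair 4: 23→30
Sum = 12+18+23+30 = 83.
SPT (increasing processing time): Repair 3 Repair 2 Repair 4 Repair 1.
Repair 3: 0→5
Repair 2: 5→11
Repair 4: 11→18
Repair 1: 18→30
Sum = 5+11+18+30 = 64.
Difference = 83 − 64 = 19.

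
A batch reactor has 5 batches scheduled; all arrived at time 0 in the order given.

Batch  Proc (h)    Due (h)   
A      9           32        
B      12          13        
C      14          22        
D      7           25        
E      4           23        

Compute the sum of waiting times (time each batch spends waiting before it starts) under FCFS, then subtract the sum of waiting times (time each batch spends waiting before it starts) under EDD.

FIFO (arrival order): A B C D E.
A: waits 0, runs 0→9
B: waits 9, runs 9→21
C: waits 21, runs 21→35
D: waits 35, runs 35→42
E: waits 42, runs 42→46
Sum = 0+9+21+35+42 = 107.
EDD (increasing due date): B C E D A.
B: waits 0, runs 0→12
C: waits 12, runs 12→26
E: waits 26, runs 26→30
D: waits 30, runs 30→37
A: waits 37, runs 37→46
Sum = 0+12+26+30+37 = 105.
Difference = 107 − 105 = 2.

2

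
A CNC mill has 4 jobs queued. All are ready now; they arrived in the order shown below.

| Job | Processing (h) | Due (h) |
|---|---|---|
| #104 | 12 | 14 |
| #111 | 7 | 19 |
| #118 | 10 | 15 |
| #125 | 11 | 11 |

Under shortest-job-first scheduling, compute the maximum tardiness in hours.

SPT (increasing processing time): #111 #118 #125 #104.
#111: 0→7, due 19, tardiness 0
#118: 7→17, due 15, tardiness 2
#125: 17→28, due 11, tardiness 17
#104: 28→40, due 14, tardiness 26
Maximum = 26.

26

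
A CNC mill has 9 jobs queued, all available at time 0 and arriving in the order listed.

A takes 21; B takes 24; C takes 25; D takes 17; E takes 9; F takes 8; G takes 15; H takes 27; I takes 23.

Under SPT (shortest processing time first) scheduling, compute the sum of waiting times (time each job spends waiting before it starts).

SPT (increasing processing time): F E G D A I B C H.
F: waits 0, runs 0→8
E: waits 8, runs 8→17
G: waits 17, runs 17→32
D: waits 32, runs 32→49
A: waits 49, runs 49→70
I: waits 70, runs 70→93
B: waits 93, runs 93→117
C: waits 117, runs 117→142
H: waits 142, runs 142→169
Sum = 0+8+17+32+49+70+93+117+142 = 528.

528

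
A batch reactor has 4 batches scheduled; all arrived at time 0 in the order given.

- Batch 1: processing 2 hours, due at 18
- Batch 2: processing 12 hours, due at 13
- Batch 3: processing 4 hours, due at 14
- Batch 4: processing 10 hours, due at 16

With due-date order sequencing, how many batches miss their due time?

EDD (increasing due date): Batch 2 Batch 3 Batch 4 Batch 1.
Batch 2: 0→12, due 13, tardiness 0
Batch 3: 12→16, due 14, tardiness 2
Batch 4: 16→26, due 16, tardiness 10
Batch 1: 26→28, due 18, tardiness 10
Late batches: 3.

3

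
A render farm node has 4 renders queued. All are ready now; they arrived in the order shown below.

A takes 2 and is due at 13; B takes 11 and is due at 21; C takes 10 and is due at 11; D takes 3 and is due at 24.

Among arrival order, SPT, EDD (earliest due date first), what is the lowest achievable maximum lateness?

FIFO (arrival order): A B C D.
A: 0→2, due 13, lateness -11
B: 2→13, due 21, lateness -8
C: 13→23, due 11, lateness 12
D: 23→26, due 24, lateness 2
Maximum = 12.
SPT (increasing processing time): A D C B.
A: 0→2, due 13, lateness -11
D: 2→5, due 24, lateness -19
C: 5→15, due 11, lateness 4
B: 15→26, due 21, lateness 5
Maximum = 5.
EDD (increasing due date): C A B D.
C: 0→10, due 11, lateness -1
A: 10→12, due 13, lateness -1
B: 12→23, due 21, lateness 2
D: 23→26, due 24, lateness 2
Maximum = 2.
FIFO 12, SPT 5, EDD 2 → minimum 2.

2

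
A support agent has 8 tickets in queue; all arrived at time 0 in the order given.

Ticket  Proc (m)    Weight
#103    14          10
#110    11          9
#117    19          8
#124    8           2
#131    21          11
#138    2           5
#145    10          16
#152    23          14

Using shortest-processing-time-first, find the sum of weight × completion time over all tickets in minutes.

4038

SPT (increasing processing time): #138 #124 #145 #110 #103 #117 #131 #152.
#138: finishes 2, weight 5, w·C = 10
#124: finishes 10, weight 2, w·C = 20
#145: finishes 20, weight 16, w·C = 320
#110: finishes 31, weight 9, w·C = 279
#103: finishes 45, weight 10, w·C = 450
#117: finishes 64, weight 8, w·C = 512
#131: finishes 85, weight 11, w·C = 935
#152: finishes 108, weight 14, w·C = 1512
Sum = 10+20+320+279+450+512+935+1512 = 4038.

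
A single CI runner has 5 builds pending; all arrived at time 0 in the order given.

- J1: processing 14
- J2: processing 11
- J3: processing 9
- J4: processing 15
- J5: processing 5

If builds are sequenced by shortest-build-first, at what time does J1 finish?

39

SPT (increasing processing time): J5 J3 J2 J1 J4.
J5: 0→5
J3: 5→14
J2: 14→25
J1: 25→39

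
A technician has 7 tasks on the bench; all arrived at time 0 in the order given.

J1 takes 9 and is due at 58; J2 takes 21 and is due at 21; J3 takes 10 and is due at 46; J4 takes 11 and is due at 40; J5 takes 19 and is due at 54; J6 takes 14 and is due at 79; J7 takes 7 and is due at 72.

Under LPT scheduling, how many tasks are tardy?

4

LPT (decreasing processing time): J2 J5 J6 J4 J3 J1 J7.
J2: 0→21, due 21, tardiness 0
J5: 21→40, due 54, tardiness 0
J6: 40→54, due 79, tardiness 0
J4: 54→65, due 40, tardiness 25
J3: 65→75, due 46, tardiness 29
J1: 75→84, due 58, tardiness 26
J7: 84→91, due 72, tardiness 19
Late tasks: 4.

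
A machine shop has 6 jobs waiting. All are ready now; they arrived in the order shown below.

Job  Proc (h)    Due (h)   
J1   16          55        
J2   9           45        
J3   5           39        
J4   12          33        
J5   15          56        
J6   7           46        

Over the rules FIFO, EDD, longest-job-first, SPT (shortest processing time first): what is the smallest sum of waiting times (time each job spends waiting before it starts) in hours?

FIFO (arrival order): J1 J2 J3 J4 J5 J6.
J1: waits 0, runs 0→16
J2: waits 16, runs 16→25
J3: waits 25, runs 25→30
J4: waits 30, runs 30→42
J5: waits 42, runs 42→57
J6: waits 57, runs 57→64
Sum = 0+16+25+30+42+57 = 170.
EDD (increasing due date): J4 J3 J2 J6 J1 J5.
J4: waits 0, runs 0→12
J3: waits 12, runs 12→17
J2: waits 17, runs 17→26
J6: waits 26, runs 26→33
J1: waits 33, runs 33→49
J5: waits 49, runs 49→64
Sum = 0+12+17+26+33+49 = 137.
LPT (decreasing processing time): J1 J5 J4 J2 J6 J3.
J1: waits 0, runs 0→16
J5: waits 16, runs 16→31
J4: waits 31, runs 31→43
J2: waits 43, runs 43→52
J6: waits 52, runs 52→59
J3: waits 59, runs 59→64
Sum = 0+16+31+43+52+59 = 201.
SPT (increasing processing time): J3 J6 J2 J4 J5 J1.
J3: waits 0, runs 0→5
J6: waits 5, runs 5→12
J2: waits 12, runs 12→21
J4: waits 21, runs 21→33
J5: waits 33, runs 33→48
J1: waits 48, runs 48→64
Sum = 0+5+12+21+33+48 = 119.
FIFO 170, EDD 137, LPT 201, SPT 119 → minimum 119.

119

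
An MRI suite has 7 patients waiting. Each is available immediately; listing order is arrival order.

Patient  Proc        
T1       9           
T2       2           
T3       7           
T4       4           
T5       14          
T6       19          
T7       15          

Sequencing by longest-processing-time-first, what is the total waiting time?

LPT (decreasing processing time): T6 T7 T5 T1 T3 T4 T2.
T6: waits 0, runs 0→19
T7: waits 19, runs 19→34
T5: waits 34, runs 34→48
T1: waits 48, runs 48→57
T3: waits 57, runs 57→64
T4: waits 64, runs 64→68
T2: waits 68, runs 68→70
Sum = 0+19+34+48+57+64+68 = 290.

290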